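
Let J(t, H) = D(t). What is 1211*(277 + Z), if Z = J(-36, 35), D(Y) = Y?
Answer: 291851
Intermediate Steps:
J(t, H) = t
Z = -36
1211*(277 + Z) = 1211*(277 - 36) = 1211*241 = 291851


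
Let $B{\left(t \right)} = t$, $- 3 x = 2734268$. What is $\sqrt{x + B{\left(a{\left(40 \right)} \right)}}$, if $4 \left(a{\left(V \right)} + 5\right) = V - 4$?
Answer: $\frac{4 i \sqrt{512673}}{3} \approx 954.68 i$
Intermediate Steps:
$a{\left(V \right)} = -6 + \frac{V}{4}$ ($a{\left(V \right)} = -5 + \frac{V - 4}{4} = -5 + \frac{-4 + V}{4} = -5 + \left(-1 + \frac{V}{4}\right) = -6 + \frac{V}{4}$)
$x = - \frac{2734268}{3}$ ($x = \left(- \frac{1}{3}\right) 2734268 = - \frac{2734268}{3} \approx -9.1142 \cdot 10^{5}$)
$\sqrt{x + B{\left(a{\left(40 \right)} \right)}} = \sqrt{- \frac{2734268}{3} + \left(-6 + \frac{1}{4} \cdot 40\right)} = \sqrt{- \frac{2734268}{3} + \left(-6 + 10\right)} = \sqrt{- \frac{2734268}{3} + 4} = \sqrt{- \frac{2734256}{3}} = \frac{4 i \sqrt{512673}}{3}$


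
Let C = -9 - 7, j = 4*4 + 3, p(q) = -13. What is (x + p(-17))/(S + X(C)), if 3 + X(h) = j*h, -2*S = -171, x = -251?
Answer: 528/443 ≈ 1.1919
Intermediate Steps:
S = 171/2 (S = -1/2*(-171) = 171/2 ≈ 85.500)
j = 19 (j = 16 + 3 = 19)
C = -16
X(h) = -3 + 19*h
(x + p(-17))/(S + X(C)) = (-251 - 13)/(171/2 + (-3 + 19*(-16))) = -264/(171/2 + (-3 - 304)) = -264/(171/2 - 307) = -264/(-443/2) = -264*(-2/443) = 528/443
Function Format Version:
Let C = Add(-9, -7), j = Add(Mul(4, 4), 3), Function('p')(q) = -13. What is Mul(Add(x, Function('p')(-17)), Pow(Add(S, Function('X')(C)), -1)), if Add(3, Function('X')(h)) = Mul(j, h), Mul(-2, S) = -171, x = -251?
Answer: Rational(528, 443) ≈ 1.1919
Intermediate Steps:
S = Rational(171, 2) (S = Mul(Rational(-1, 2), -171) = Rational(171, 2) ≈ 85.500)
j = 19 (j = Add(16, 3) = 19)
C = -16
Function('X')(h) = Add(-3, Mul(19, h))
Mul(Add(x, Function('p')(-17)), Pow(Add(S, Function('X')(C)), -1)) = Mul(Add(-251, -13), Pow(Add(Rational(171, 2), Add(-3, Mul(19, -16))), -1)) = Mul(-264, Pow(Add(Rational(171, 2), Add(-3, -304)), -1)) = Mul(-264, Pow(Add(Rational(171, 2), -307), -1)) = Mul(-264, Pow(Rational(-443, 2), -1)) = Mul(-264, Rational(-2, 443)) = Rational(528, 443)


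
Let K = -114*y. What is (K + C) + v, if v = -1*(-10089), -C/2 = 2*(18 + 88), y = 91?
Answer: -709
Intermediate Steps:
K = -10374 (K = -114*91 = -10374)
C = -424 (C = -4*(18 + 88) = -4*106 = -2*212 = -424)
v = 10089
(K + C) + v = (-10374 - 424) + 10089 = -10798 + 10089 = -709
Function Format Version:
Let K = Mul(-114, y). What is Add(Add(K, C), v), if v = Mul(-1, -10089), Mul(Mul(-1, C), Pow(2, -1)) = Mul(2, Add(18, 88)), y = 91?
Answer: -709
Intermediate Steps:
K = -10374 (K = Mul(-114, 91) = -10374)
C = -424 (C = Mul(-2, Mul(2, Add(18, 88))) = Mul(-2, Mul(2, 106)) = Mul(-2, 212) = -424)
v = 10089
Add(Add(K, C), v) = Add(Add(-10374, -424), 10089) = Add(-10798, 10089) = -709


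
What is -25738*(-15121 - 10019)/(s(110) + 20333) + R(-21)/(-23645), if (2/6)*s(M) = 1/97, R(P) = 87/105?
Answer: 6492757452350773/204028685350 ≈ 31823.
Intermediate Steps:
R(P) = 29/35 (R(P) = 87*(1/105) = 29/35)
s(M) = 3/97
-25738*(-15121 - 10019)/(s(110) + 20333) + R(-21)/(-23645) = -25738*(-15121 - 10019)/(3/97 + 20333) + (29/35)/(-23645) = -25738/((1972304/97)/(-25140)) + (29/35)*(-1/23645) = -25738/((1972304/97)*(-1/25140)) - 29/827575 = -25738/(-493076/609645) - 29/827575 = -25738*(-609645/493076) - 29/827575 = 7845521505/246538 - 29/827575 = 6492757452350773/204028685350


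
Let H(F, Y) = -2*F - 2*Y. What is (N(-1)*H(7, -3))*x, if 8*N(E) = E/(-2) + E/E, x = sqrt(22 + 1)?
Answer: -3*sqrt(23)/2 ≈ -7.1937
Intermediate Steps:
x = sqrt(23) ≈ 4.7958
N(E) = 1/8 - E/16 (N(E) = (E/(-2) + E/E)/8 = (E*(-1/2) + 1)/8 = (-E/2 + 1)/8 = (1 - E/2)/8 = 1/8 - E/16)
(N(-1)*H(7, -3))*x = ((1/8 - 1/16*(-1))*(-2*7 - 2*(-3)))*sqrt(23) = ((1/8 + 1/16)*(-14 + 6))*sqrt(23) = ((3/16)*(-8))*sqrt(23) = -3*sqrt(23)/2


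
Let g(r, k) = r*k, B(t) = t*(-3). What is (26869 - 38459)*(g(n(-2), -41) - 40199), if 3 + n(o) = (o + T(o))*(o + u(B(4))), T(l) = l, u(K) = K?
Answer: 491091480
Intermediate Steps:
B(t) = -3*t
n(o) = -3 + 2*o*(-12 + o) (n(o) = -3 + (o + o)*(o - 3*4) = -3 + (2*o)*(o - 12) = -3 + (2*o)*(-12 + o) = -3 + 2*o*(-12 + o))
g(r, k) = k*r
(26869 - 38459)*(g(n(-2), -41) - 40199) = (26869 - 38459)*(-41*(-3 - 24*(-2) + 2*(-2)²) - 40199) = -11590*(-41*(-3 + 48 + 2*4) - 40199) = -11590*(-41*(-3 + 48 + 8) - 40199) = -11590*(-41*53 - 40199) = -11590*(-2173 - 40199) = -11590*(-42372) = 491091480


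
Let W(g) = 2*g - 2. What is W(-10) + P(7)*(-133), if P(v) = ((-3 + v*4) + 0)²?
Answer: -83147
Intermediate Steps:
W(g) = -2 + 2*g
P(v) = (-3 + 4*v)² (P(v) = ((-3 + 4*v) + 0)² = (-3 + 4*v)²)
W(-10) + P(7)*(-133) = (-2 + 2*(-10)) + (-3 + 4*7)²*(-133) = (-2 - 20) + (-3 + 28)²*(-133) = -22 + 25²*(-133) = -22 + 625*(-133) = -22 - 83125 = -83147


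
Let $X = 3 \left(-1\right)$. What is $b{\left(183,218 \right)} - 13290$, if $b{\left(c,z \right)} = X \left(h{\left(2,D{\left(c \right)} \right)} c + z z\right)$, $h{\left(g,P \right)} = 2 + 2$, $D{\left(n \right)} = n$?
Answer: $-158058$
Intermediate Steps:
$h{\left(g,P \right)} = 4$
$X = -3$
$b{\left(c,z \right)} = - 12 c - 3 z^{2}$ ($b{\left(c,z \right)} = - 3 \left(4 c + z z\right) = - 3 \left(4 c + z^{2}\right) = - 3 \left(z^{2} + 4 c\right) = - 12 c - 3 z^{2}$)
$b{\left(183,218 \right)} - 13290 = \left(\left(-12\right) 183 - 3 \cdot 218^{2}\right) - 13290 = \left(-2196 - 142572\right) - 13290 = -144768 - 13290 = -158058$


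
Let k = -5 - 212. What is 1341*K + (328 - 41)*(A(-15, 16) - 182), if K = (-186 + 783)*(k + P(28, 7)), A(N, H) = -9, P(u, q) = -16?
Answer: -186589258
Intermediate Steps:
k = -217
K = -139101 (K = (-186 + 783)*(-217 - 16) = 597*(-233) = -139101)
1341*K + (328 - 41)*(A(-15, 16) - 182) = 1341*(-139101) + (328 - 41)*(-9 - 182) = -186534441 + 287*(-191) = -186534441 - 54817 = -186589258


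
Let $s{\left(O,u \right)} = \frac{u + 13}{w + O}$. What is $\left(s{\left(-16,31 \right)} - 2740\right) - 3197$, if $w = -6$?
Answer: $-5939$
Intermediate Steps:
$s{\left(O,u \right)} = \frac{13 + u}{-6 + O}$ ($s{\left(O,u \right)} = \frac{u + 13}{-6 + O} = \frac{13 + u}{-6 + O}$)
$\left(s{\left(-16,31 \right)} - 2740\right) - 3197 = \left(\frac{13 + 31}{-6 - 16} - 2740\right) - 3197 = \left(\frac{1}{-22} \cdot 44 - 2740\right) - 3197 = \left(\left(- \frac{1}{22}\right) 44 - 2740\right) - 3197 = \left(-2 - 2740\right) - 3197 = -2742 - 3197 = -5939$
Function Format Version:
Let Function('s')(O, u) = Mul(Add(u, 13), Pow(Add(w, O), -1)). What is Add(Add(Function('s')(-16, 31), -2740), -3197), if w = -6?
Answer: -5939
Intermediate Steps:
Function('s')(O, u) = Mul(Pow(Add(-6, O), -1), Add(13, u)) (Function('s')(O, u) = Mul(Add(u, 13), Pow(Add(-6, O), -1)) = Mul(Add(13, u), Pow(Add(-6, O), -1)) = Mul(Pow(Add(-6, O), -1), Add(13, u)))
Add(Add(Function('s')(-16, 31), -2740), -3197) = Add(Add(Mul(Pow(Add(-6, -16), -1), Add(13, 31)), -2740), -3197) = Add(Add(Mul(Pow(-22, -1), 44), -2740), -3197) = Add(Add(Mul(Rational(-1, 22), 44), -2740), -3197) = Add(Add(-2, -2740), -3197) = Add(-2742, -3197) = -5939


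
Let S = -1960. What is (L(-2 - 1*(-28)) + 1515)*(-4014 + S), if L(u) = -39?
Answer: -8817624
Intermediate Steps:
(L(-2 - 1*(-28)) + 1515)*(-4014 + S) = (-39 + 1515)*(-4014 - 1960) = 1476*(-5974) = -8817624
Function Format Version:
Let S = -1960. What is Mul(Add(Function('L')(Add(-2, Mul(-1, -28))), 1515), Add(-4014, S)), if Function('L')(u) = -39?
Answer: -8817624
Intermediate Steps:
Mul(Add(Function('L')(Add(-2, Mul(-1, -28))), 1515), Add(-4014, S)) = Mul(Add(-39, 1515), Add(-4014, -1960)) = Mul(1476, -5974) = -8817624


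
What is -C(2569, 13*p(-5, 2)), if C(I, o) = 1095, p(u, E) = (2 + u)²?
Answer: -1095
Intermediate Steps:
-C(2569, 13*p(-5, 2)) = -1*1095 = -1095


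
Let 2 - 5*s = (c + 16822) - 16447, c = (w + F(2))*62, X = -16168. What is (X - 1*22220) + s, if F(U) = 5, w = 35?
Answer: -194793/5 ≈ -38959.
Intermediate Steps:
c = 2480 (c = (35 + 5)*62 = 40*62 = 2480)
s = -2853/5 (s = ⅖ - ((2480 + 16822) - 16447)/5 = ⅖ - (19302 - 16447)/5 = ⅖ - ⅕*2855 = ⅖ - 571 = -2853/5 ≈ -570.60)
(X - 1*22220) + s = (-16168 - 1*22220) - 2853/5 = (-16168 - 22220) - 2853/5 = -38388 - 2853/5 = -194793/5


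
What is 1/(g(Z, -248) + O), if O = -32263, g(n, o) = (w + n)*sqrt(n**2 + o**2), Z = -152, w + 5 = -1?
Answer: 32263/1071252943 - 1264*sqrt(1322)/1071252943 ≈ -1.2784e-5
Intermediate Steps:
w = -6 (w = -5 - 1 = -6)
g(n, o) = sqrt(n**2 + o**2)*(-6 + n) (g(n, o) = (-6 + n)*sqrt(n**2 + o**2) = sqrt(n**2 + o**2)*(-6 + n))
1/(g(Z, -248) + O) = 1/(sqrt((-152)**2 + (-248)**2)*(-6 - 152) - 32263) = 1/(sqrt(23104 + 61504)*(-158) - 32263) = 1/(sqrt(84608)*(-158) - 32263) = 1/((8*sqrt(1322))*(-158) - 32263) = 1/(-1264*sqrt(1322) - 32263) = 1/(-32263 - 1264*sqrt(1322))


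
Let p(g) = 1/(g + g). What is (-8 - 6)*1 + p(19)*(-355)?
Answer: -887/38 ≈ -23.342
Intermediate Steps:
p(g) = 1/(2*g)
(-8 - 6)*1 + p(19)*(-355) = (-8 - 6)*1 + ((½)/19)*(-355) = -14*1 + ((½)*(1/19))*(-355) = -14 + (1/38)*(-355) = -14 - 355/38 = -887/38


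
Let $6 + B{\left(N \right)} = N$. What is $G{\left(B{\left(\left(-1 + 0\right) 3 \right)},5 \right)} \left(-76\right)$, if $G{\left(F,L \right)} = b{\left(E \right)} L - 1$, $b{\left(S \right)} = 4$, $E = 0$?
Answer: $-1444$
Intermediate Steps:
$B{\left(N \right)} = -6 + N$
$G{\left(F,L \right)} = -1 + 4 L$ ($G{\left(F,L \right)} = 4 L - 1 = -1 + 4 L$)
$G{\left(B{\left(\left(-1 + 0\right) 3 \right)},5 \right)} \left(-76\right) = \left(-1 + 4 \cdot 5\right) \left(-76\right) = \left(-1 + 20\right) \left(-76\right) = 19 \left(-76\right) = -1444$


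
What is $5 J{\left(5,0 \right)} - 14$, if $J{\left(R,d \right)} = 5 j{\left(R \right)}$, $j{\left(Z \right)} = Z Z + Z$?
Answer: $736$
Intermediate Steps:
$j{\left(Z \right)} = Z + Z^{2}$ ($j{\left(Z \right)} = Z^{2} + Z = Z + Z^{2}$)
$J{\left(R,d \right)} = 5 R \left(1 + R\right)$
$5 J{\left(5,0 \right)} - 14 = 5 \cdot 5 \cdot 5 \left(1 + 5\right) - 14 = 5 \cdot 5 \cdot 5 \cdot 6 - 14 = 5 \cdot 150 - 14 = 750 - 14 = 736$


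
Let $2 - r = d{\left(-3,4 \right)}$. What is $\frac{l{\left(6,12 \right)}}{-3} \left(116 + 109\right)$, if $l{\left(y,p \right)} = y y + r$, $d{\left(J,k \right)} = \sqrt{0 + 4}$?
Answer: $-2700$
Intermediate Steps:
$d{\left(J,k \right)} = 2$ ($d{\left(J,k \right)} = \sqrt{4} = 2$)
$r = 0$ ($r = 2 - 2 = 0$)
$l{\left(y,p \right)} = y^{2}$ ($l{\left(y,p \right)} = y y + 0 = y^{2} + 0 = y^{2}$)
$\frac{l{\left(6,12 \right)}}{-3} \left(116 + 109\right) = \frac{6^{2}}{-3} \left(116 + 109\right) = 36 \left(- \frac{1}{3}\right) 225 = \left(-12\right) 225 = -2700$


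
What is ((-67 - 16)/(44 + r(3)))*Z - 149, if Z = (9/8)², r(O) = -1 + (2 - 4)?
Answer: -397699/2624 ≈ -151.56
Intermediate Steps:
r(O) = -3 (r(O) = -1 - 2 = -3)
Z = 81/64 (Z = (9*(⅛))² = (9/8)² = 81/64 ≈ 1.2656)
((-67 - 16)/(44 + r(3)))*Z - 149 = ((-67 - 16)/(44 - 3))*(81/64) - 149 = -83/41*(81/64) - 149 = -83*1/41*(81/64) - 149 = -83/41*81/64 - 149 = -6723/2624 - 149 = -397699/2624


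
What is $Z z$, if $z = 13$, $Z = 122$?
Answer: $1586$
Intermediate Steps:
$Z z = 122 \cdot 13 = 1586$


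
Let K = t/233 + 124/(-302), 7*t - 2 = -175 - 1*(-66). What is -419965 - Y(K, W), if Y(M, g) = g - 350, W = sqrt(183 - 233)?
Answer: -419615 - 5*I*sqrt(2) ≈ -4.1962e+5 - 7.0711*I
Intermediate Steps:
t = -107/7 (t = 2/7 + (-175 - 1*(-66))/7 = 2/7 + (-175 + 66)/7 = 2/7 + (1/7)*(-109) = 2/7 - 109/7 = -107/7 ≈ -15.286)
W = 5*I*sqrt(2) (W = sqrt(-50) = 5*I*sqrt(2) ≈ 7.0711*I)
K = -117279/246281 (K = -107/7/233 + 124/(-302) = -107/7*1/233 + 124*(-1/302) = -107/1631 - 62/151 = -117279/246281 ≈ -0.47620)
Y(M, g) = -350 + g
-419965 - Y(K, W) = -419965 - (-350 + 5*I*sqrt(2)) = -419965 + (350 - 5*I*sqrt(2)) = -419615 - 5*I*sqrt(2)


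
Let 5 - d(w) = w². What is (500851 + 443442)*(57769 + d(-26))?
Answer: 53917241714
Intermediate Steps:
d(w) = 5 - w²
(500851 + 443442)*(57769 + d(-26)) = (500851 + 443442)*(57769 + (5 - 1*(-26)²)) = 944293*(57769 + (5 - 1*676)) = 944293*(57769 + (5 - 676)) = 944293*(57769 - 671) = 944293*57098 = 53917241714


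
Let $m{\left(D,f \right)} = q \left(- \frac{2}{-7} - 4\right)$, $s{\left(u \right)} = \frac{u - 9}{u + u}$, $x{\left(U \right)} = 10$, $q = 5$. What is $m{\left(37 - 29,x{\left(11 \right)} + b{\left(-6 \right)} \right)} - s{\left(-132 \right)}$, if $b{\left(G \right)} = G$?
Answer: $- \frac{11769}{616} \approx -19.106$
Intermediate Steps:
$s{\left(u \right)} = \frac{-9 + u}{2 u}$
$m{\left(D,f \right)} = - \frac{130}{7}$ ($m{\left(D,f \right)} = 5 \left(- \frac{2}{-7} - 4\right) = 5 \left(\left(-2\right) \left(- \frac{1}{7}\right) - 4\right) = 5 \left(\frac{2}{7} - 4\right) = 5 \left(- \frac{26}{7}\right) = - \frac{130}{7}$)
$m{\left(37 - 29,x{\left(11 \right)} + b{\left(-6 \right)} \right)} - s{\left(-132 \right)} = - \frac{130}{7} - \frac{-9 - 132}{2 \left(-132\right)} = - \frac{130}{7} - \frac{1}{2} \left(- \frac{1}{132}\right) \left(-141\right) = - \frac{130}{7} - \frac{47}{88} = - \frac{11769}{616}$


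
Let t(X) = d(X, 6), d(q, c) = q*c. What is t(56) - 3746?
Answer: -3410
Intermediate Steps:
d(q, c) = c*q
t(X) = 6*X
t(56) - 3746 = 6*56 - 3746 = 336 - 3746 = -3410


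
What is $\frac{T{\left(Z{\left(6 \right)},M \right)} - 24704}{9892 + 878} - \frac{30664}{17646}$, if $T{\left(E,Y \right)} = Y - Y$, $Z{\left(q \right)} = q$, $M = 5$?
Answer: $- \frac{21282724}{5279095} \approx -4.0315$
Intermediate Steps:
$T{\left(E,Y \right)} = 0$
$\frac{T{\left(Z{\left(6 \right)},M \right)} - 24704}{9892 + 878} - \frac{30664}{17646} = \frac{0 - 24704}{9892 + 878} - \frac{30664}{17646} = \frac{0 - 24704}{10770} - \frac{15332}{8823} = \left(-24704\right) \frac{1}{10770} - \frac{15332}{8823} = - \frac{12352}{5385} - \frac{15332}{8823} = - \frac{21282724}{5279095}$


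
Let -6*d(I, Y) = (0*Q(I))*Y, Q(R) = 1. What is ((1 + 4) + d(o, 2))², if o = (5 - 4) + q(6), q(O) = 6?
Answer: 25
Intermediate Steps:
o = 7 (o = (5 - 4) + 6 = 1 + 6 = 7)
d(I, Y) = 0 (d(I, Y) = -0*1*Y/6 = -0*Y = -⅙*0 = 0)
((1 + 4) + d(o, 2))² = ((1 + 4) + 0)² = (5 + 0)² = 5² = 25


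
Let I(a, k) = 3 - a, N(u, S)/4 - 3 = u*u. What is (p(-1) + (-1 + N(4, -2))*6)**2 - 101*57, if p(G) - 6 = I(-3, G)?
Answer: 207687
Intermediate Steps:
N(u, S) = 12 + 4*u**2 (N(u, S) = 12 + 4*(u*u) = 12 + 4*u**2)
p(G) = 12 (p(G) = 6 + (3 - 1*(-3)) = 6 + (3 + 3) = 6 + 6 = 12)
(p(-1) + (-1 + N(4, -2))*6)**2 - 101*57 = (12 + (-1 + (12 + 4*4**2))*6)**2 - 101*57 = (12 + (-1 + (12 + 4*16))*6)**2 - 5757 = (12 + (-1 + (12 + 64))*6)**2 - 5757 = (12 + (-1 + 76)*6)**2 - 5757 = (12 + 75*6)**2 - 5757 = (12 + 450)**2 - 5757 = 462**2 - 5757 = 213444 - 5757 = 207687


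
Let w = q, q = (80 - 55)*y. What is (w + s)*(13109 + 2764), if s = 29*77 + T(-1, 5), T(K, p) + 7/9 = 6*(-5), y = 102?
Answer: 226296070/3 ≈ 7.5432e+7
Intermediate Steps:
T(K, p) = -277/9 (T(K, p) = -7/9 + 6*(-5) = -7/9 - 30 = -277/9)
q = 2550 (q = (80 - 55)*102 = 25*102 = 2550)
w = 2550
s = 19820/9 (s = 29*77 - 277/9 = 2233 - 277/9 = 19820/9 ≈ 2202.2)
(w + s)*(13109 + 2764) = (2550 + 19820/9)*(13109 + 2764) = (42770/9)*15873 = 226296070/3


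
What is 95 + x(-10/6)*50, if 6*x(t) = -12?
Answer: -5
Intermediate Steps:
x(t) = -2 (x(t) = (⅙)*(-12) = -2)
95 + x(-10/6)*50 = 95 - 2*50 = 95 - 100 = -5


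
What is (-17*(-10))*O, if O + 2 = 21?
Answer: 3230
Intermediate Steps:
O = 19 (O = -2 + 21 = 19)
(-17*(-10))*O = -17*(-10)*19 = 170*19 = 3230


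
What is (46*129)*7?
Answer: 41538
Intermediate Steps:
(46*129)*7 = 5934*7 = 41538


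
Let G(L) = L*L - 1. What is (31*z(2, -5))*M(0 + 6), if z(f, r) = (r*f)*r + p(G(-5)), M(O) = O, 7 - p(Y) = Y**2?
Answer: -96534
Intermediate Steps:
G(L) = -1 + L**2 (G(L) = L**2 - 1 = -1 + L**2)
p(Y) = 7 - Y**2
z(f, r) = -569 + f*r**2 (z(f, r) = (r*f)*r + (7 - (-1 + (-5)**2)**2) = (f*r)*r + (7 - (-1 + 25)**2) = f*r**2 + (7 - 1*24**2) = f*r**2 + (7 - 1*576) = f*r**2 + (7 - 576) = f*r**2 - 569 = -569 + f*r**2)
(31*z(2, -5))*M(0 + 6) = (31*(-569 + 2*(-5)**2))*(0 + 6) = (31*(-569 + 2*25))*6 = (31*(-569 + 50))*6 = (31*(-519))*6 = -16089*6 = -96534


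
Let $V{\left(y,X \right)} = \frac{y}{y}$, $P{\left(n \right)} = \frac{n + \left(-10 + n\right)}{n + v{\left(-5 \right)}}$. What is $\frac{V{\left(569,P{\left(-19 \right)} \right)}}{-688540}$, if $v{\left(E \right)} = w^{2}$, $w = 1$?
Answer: $- \frac{1}{688540} \approx -1.4523 \cdot 10^{-6}$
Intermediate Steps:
$v{\left(E \right)} = 1$ ($v{\left(E \right)} = 1^{2} = 1$)
$P{\left(n \right)} = \frac{-10 + 2 n}{1 + n}$ ($P{\left(n \right)} = \frac{n + \left(-10 + n\right)}{n + 1} = \frac{-10 + 2 n}{1 + n}$)
$V{\left(y,X \right)} = 1$
$\frac{V{\left(569,P{\left(-19 \right)} \right)}}{-688540} = 1 \frac{1}{-688540} = 1 \left(- \frac{1}{688540}\right) = - \frac{1}{688540}$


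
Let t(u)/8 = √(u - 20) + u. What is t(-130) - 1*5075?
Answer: -6115 + 40*I*√6 ≈ -6115.0 + 97.98*I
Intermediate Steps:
t(u) = 8*u + 8*√(-20 + u) (t(u) = 8*(√(u - 20) + u) = 8*(√(-20 + u) + u) = 8*(u + √(-20 + u)) = 8*u + 8*√(-20 + u))
t(-130) - 1*5075 = (8*(-130) + 8*√(-20 - 130)) - 1*5075 = (-1040 + 8*√(-150)) - 5075 = (-1040 + 8*(5*I*√6)) - 5075 = (-1040 + 40*I*√6) - 5075 = -6115 + 40*I*√6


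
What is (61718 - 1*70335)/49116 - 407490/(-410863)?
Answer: 16473872369/20179947108 ≈ 0.81635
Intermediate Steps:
(61718 - 1*70335)/49116 - 407490/(-410863) = (61718 - 70335)*(1/49116) - 407490*(-1/410863) = -8617*1/49116 + 407490/410863 = -8617/49116 + 407490/410863 = 16473872369/20179947108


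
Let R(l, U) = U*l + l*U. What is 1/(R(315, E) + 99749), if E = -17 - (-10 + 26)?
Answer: 1/78959 ≈ 1.2665e-5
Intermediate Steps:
E = -33 (E = -17 - 1*16 = -17 - 16 = -33)
R(l, U) = 2*U*l (R(l, U) = U*l + U*l = 2*U*l)
1/(R(315, E) + 99749) = 1/(2*(-33)*315 + 99749) = 1/(-20790 + 99749) = 1/78959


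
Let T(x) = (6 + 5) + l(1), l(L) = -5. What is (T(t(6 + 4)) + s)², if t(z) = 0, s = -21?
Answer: 225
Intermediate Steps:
T(x) = 6 (T(x) = (6 + 5) - 5 = 11 - 5 = 6)
(T(t(6 + 4)) + s)² = (6 - 21)² = (-15)² = 225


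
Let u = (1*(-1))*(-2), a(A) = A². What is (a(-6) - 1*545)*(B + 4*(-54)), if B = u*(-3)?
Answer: 112998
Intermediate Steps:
u = 2 (u = -1*(-2) = 2)
B = -6 (B = 2*(-3) = -6)
(a(-6) - 1*545)*(B + 4*(-54)) = ((-6)² - 1*545)*(-6 + 4*(-54)) = (36 - 545)*(-6 - 216) = -509*(-222) = 112998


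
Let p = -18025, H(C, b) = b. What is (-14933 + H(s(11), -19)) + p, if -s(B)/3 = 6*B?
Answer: -32977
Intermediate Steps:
s(B) = -18*B
(-14933 + H(s(11), -19)) + p = (-14933 - 19) - 18025 = -14952 - 18025 = -32977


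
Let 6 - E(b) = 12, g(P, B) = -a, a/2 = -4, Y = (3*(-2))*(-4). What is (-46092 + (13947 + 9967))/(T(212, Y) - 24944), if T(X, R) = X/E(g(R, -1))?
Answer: 33267/37469 ≈ 0.88785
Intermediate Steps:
Y = 24 (Y = -6*(-4) = 24)
a = -8 (a = 2*(-4) = -8)
g(P, B) = 8 (g(P, B) = -1*(-8) = 8)
E(b) = -6 (E(b) = 6 - 1*12 = 6 - 12 = -6)
T(X, R) = -X/6 (T(X, R) = X/(-6) = X*(-⅙) = -X/6)
(-46092 + (13947 + 9967))/(T(212, Y) - 24944) = (-46092 + (13947 + 9967))/(-⅙*212 - 24944) = (-46092 + 23914)/(-106/3 - 24944) = -22178/(-74938/3) = -22178*(-3/74938) = 33267/37469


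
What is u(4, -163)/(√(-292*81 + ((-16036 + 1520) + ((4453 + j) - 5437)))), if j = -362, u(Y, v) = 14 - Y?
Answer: -5*I*√39514/19757 ≈ -0.050307*I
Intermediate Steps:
u(4, -163)/(√(-292*81 + ((-16036 + 1520) + ((4453 + j) - 5437)))) = (14 - 1*4)/(√(-292*81 + ((-16036 + 1520) + ((4453 - 362) - 5437)))) = (14 - 4)/(√(-23652 + (-14516 + (4091 - 5437)))) = 10/(√(-23652 + (-14516 - 1346))) = 10/(√(-23652 - 15862)) = 10/(√(-39514)) = 10/((I*√39514)) = 10*(-I*√39514/39514) = -5*I*√39514/19757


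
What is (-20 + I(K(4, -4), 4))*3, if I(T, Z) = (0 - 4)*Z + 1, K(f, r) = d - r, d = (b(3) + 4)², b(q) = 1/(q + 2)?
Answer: -105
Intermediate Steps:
b(q) = 1/(2 + q)
d = 441/25 (d = (1/(2 + 3) + 4)² = (1/5 + 4)² = (⅕ + 4)² = (21/5)² = 441/25 ≈ 17.640)
K(f, r) = 441/25 - r
I(T, Z) = 1 - 4*Z (I(T, Z) = -4*Z + 1 = 1 - 4*Z)
(-20 + I(K(4, -4), 4))*3 = (-20 + (1 - 4*4))*3 = (-20 + (1 - 16))*3 = (-20 - 15)*3 = -35*3 = -105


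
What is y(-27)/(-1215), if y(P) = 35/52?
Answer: -7/12636 ≈ -0.00055397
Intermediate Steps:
y(P) = 35/52 (y(P) = 35*(1/52) = 35/52)
y(-27)/(-1215) = (35/52)/(-1215) = (35/52)*(-1/1215) = -7/12636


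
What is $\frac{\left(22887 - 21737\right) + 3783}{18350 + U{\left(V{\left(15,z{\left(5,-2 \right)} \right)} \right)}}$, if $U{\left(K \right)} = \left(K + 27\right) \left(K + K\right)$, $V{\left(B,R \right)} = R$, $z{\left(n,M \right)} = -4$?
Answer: $\frac{4933}{18166} \approx 0.27155$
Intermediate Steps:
$U{\left(K \right)} = 2 K \left(27 + K\right)$ ($U{\left(K \right)} = \left(27 + K\right) 2 K = 2 K \left(27 + K\right)$)
$\frac{\left(22887 - 21737\right) + 3783}{18350 + U{\left(V{\left(15,z{\left(5,-2 \right)} \right)} \right)}} = \frac{\left(22887 - 21737\right) + 3783}{18350 + 2 \left(-4\right) \left(27 - 4\right)} = \frac{\left(22887 - 21737\right) + 3783}{18350 + 2 \left(-4\right) 23} = \frac{1150 + 3783}{18350 - 184} = \frac{4933}{18166}$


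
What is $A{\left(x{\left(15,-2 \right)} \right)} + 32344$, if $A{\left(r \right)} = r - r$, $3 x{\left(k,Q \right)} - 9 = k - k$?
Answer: $32344$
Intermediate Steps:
$x{\left(k,Q \right)} = 3$ ($x{\left(k,Q \right)} = 3 + \frac{k - k}{3} = 3 + \frac{1}{3} \cdot 0 = 3 + 0 = 3$)
$A{\left(r \right)} = 0$
$A{\left(x{\left(15,-2 \right)} \right)} + 32344 = 0 + 32344 = 32344$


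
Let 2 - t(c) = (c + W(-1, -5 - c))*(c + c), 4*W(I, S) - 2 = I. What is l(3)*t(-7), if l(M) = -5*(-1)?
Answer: -925/2 ≈ -462.50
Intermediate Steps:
l(M) = 5
W(I, S) = 1/2 + I/4
t(c) = 2 - 2*c*(1/4 + c) (t(c) = 2 - (c + (1/2 + (1/4)*(-1)))*(c + c) = 2 - (c + (1/2 - 1/4))*2*c = 2 - (c + 1/4)*2*c = 2 - (1/4 + c)*2*c = 2 - 2*c*(1/4 + c))
l(3)*t(-7) = 5*(2 - 2*(-7)**2 - 1/2*(-7)) = 5*(2 - 2*49 + 7/2) = 5*(2 - 98 + 7/2) = 5*(-185/2) = -925/2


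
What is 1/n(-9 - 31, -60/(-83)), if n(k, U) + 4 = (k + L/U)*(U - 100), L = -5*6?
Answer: 83/671228 ≈ 0.00012365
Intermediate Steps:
L = -30
n(k, U) = -4 + (-100 + U)*(k - 30/U) (n(k, U) = -4 + (k - 30/U)*(U - 100) = -4 + (k - 30/U)*(-100 + U) = -4 + (-100 + U)*(k - 30/U))
1/n(-9 - 31, -60/(-83)) = 1/(-34 - 100*(-9 - 31) + 3000/((-60/(-83))) + (-60/(-83))*(-9 - 31)) = 1/(-34 - 100*(-40) + 3000/((-60*(-1/83))) - 60*(-1/83)*(-40)) = 1/(-34 + 4000 + 3000/(60/83) + (60/83)*(-40)) = 1/(-34 + 4000 + 3000*(83/60) - 2400/83) = 1/(-34 + 4000 + 4150 - 2400/83) = 1/(671228/83) = 83/671228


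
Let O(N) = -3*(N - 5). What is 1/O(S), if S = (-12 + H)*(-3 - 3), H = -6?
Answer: -1/309 ≈ -0.0032362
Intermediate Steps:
S = 108 (S = (-12 - 6)*(-3 - 3) = -18*(-6) = 108)
O(N) = 15 - 3*N (O(N) = -3*(-5 + N) = 15 - 3*N)
1/O(S) = 1/(15 - 3*108) = 1/(15 - 324) = 1/(-309) = -1/309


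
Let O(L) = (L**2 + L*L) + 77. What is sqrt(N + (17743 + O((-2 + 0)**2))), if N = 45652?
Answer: 252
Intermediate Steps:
O(L) = 77 + 2*L**2 (O(L) = (L**2 + L**2) + 77 = 2*L**2 + 77 = 77 + 2*L**2)
sqrt(N + (17743 + O((-2 + 0)**2))) = sqrt(45652 + (17743 + (77 + 2*((-2 + 0)**2)**2))) = sqrt(45652 + (17743 + (77 + 2*((-2)**2)**2))) = sqrt(45652 + (17743 + (77 + 2*4**2))) = sqrt(45652 + (17743 + (77 + 2*16))) = sqrt(45652 + (17743 + (77 + 32))) = sqrt(45652 + (17743 + 109)) = sqrt(45652 + 17852) = sqrt(63504) = 252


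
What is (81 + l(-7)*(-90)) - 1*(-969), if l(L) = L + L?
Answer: 2310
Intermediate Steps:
l(L) = 2*L
(81 + l(-7)*(-90)) - 1*(-969) = (81 + (2*(-7))*(-90)) - 1*(-969) = (81 - 14*(-90)) + 969 = (81 + 1260) + 969 = 1341 + 969 = 2310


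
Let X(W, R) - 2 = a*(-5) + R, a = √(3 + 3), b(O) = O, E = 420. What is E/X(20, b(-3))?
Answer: 420/149 - 2100*√6/149 ≈ -31.704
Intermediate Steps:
a = √6 ≈ 2.4495
X(W, R) = 2 + R - 5*√6 (X(W, R) = 2 + (√6*(-5) + R) = 2 + (-5*√6 + R) = 2 + (R - 5*√6) = 2 + R - 5*√6)
E/X(20, b(-3)) = 420/(2 - 3 - 5*√6) = 420/(-1 - 5*√6)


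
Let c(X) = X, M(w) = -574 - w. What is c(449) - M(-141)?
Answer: 882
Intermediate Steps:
c(449) - M(-141) = 449 - (-574 - 1*(-141)) = 449 - (-574 + 141) = 449 - 1*(-433) = 449 + 433 = 882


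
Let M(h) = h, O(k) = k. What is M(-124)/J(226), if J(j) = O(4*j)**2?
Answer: -31/204304 ≈ -0.00015173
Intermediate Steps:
J(j) = 16*j**2 (J(j) = (4*j)**2 = 16*j**2)
M(-124)/J(226) = -124/(16*226**2) = -124/(16*51076) = -124/817216 = -124*1/817216 = -31/204304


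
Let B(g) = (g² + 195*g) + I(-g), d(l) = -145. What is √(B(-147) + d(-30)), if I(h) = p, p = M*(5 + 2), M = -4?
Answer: I*√7229 ≈ 85.024*I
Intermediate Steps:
p = -28 (p = -4*(5 + 2) = -4*7 = -28)
I(h) = -28
B(g) = -28 + g² + 195*g (B(g) = (g² + 195*g) - 28 = -28 + g² + 195*g)
√(B(-147) + d(-30)) = √((-28 + (-147)² + 195*(-147)) - 145) = √((-28 + 21609 - 28665) - 145) = √(-7084 - 145) = √(-7229) = I*√7229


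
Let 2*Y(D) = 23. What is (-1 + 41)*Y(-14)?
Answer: 460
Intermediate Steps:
Y(D) = 23/2 (Y(D) = (½)*23 = 23/2)
(-1 + 41)*Y(-14) = (-1 + 41)*(23/2) = 40*(23/2) = 460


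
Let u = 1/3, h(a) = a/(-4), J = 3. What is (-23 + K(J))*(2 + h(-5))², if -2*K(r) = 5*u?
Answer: -24167/96 ≈ -251.74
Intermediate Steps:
h(a) = -a/4 (h(a) = a*(-¼) = -a/4)
u = ⅓ ≈ 0.33333
K(r) = -⅚ (K(r) = -5/(2*3) = -½*5/3 = -⅚)
(-23 + K(J))*(2 + h(-5))² = (-23 - ⅚)*(2 - ¼*(-5))² = -143*(2 + 5/4)²/6 = -143*(13/4)²/6 = -143/6*169/16 = -24167/96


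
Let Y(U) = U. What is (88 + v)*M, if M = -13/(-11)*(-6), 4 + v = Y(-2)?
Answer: -6396/11 ≈ -581.45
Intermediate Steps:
v = -6 (v = -4 - 2 = -6)
M = -78/11 (M = -13*(-1/11)*(-6) = (13/11)*(-6) = -78/11 ≈ -7.0909)
(88 + v)*M = (88 - 6)*(-78/11) = 82*(-78/11) = -6396/11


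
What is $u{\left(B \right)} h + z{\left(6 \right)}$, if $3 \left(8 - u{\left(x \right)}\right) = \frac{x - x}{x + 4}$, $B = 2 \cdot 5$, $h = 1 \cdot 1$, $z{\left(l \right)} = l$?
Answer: $14$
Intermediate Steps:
$h = 1$
$B = 10$
$u{\left(x \right)} = 8$ ($u{\left(x \right)} = 8 - \frac{\left(x - x\right) \frac{1}{x + 4}}{3} = 8 - \frac{0 \frac{1}{4 + x}}{3} = 8 - 0 = 8 + 0 = 8$)
$u{\left(B \right)} h + z{\left(6 \right)} = 8 \cdot 1 + 6 = 8 + 6 = 14$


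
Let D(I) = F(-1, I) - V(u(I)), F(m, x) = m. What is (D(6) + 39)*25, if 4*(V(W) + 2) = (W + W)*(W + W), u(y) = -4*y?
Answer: -13400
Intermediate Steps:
V(W) = -2 + W**2 (V(W) = -2 + ((W + W)*(W + W))/4 = -2 + ((2*W)*(2*W))/4 = -2 + (4*W**2)/4 = -2 + W**2)
D(I) = 1 - 16*I**2 (D(I) = -1 - (-2 + (-4*I)**2) = -1 - (-2 + 16*I**2) = -1 + (2 - 16*I**2) = 1 - 16*I**2)
(D(6) + 39)*25 = ((1 - 16*6**2) + 39)*25 = ((1 - 16*36) + 39)*25 = ((1 - 576) + 39)*25 = (-575 + 39)*25 = -536*25 = -13400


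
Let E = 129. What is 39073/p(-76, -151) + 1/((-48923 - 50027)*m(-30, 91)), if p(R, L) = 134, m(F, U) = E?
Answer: 124687315504/427612425 ≈ 291.59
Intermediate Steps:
m(F, U) = 129
39073/p(-76, -151) + 1/((-48923 - 50027)*m(-30, 91)) = 39073/134 + 1/(-48923 - 50027*129) = 39073*(1/134) + (1/129)/(-98950) = 39073/134 - 1/98950*1/129 = 39073/134 - 1/12764550 = 124687315504/427612425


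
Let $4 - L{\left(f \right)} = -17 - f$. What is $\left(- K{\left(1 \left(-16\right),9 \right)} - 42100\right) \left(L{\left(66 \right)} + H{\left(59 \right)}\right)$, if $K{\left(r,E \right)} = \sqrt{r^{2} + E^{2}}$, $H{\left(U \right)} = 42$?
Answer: $-5430900 - 129 \sqrt{337} \approx -5.4333 \cdot 10^{6}$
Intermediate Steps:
$L{\left(f \right)} = 21 + f$ ($L{\left(f \right)} = 4 - \left(-17 - f\right) = 4 + \left(17 + f\right) = 21 + f$)
$K{\left(r,E \right)} = \sqrt{E^{2} + r^{2}}$
$\left(- K{\left(1 \left(-16\right),9 \right)} - 42100\right) \left(L{\left(66 \right)} + H{\left(59 \right)}\right) = \left(- \sqrt{9^{2} + \left(1 \left(-16\right)\right)^{2}} - 42100\right) \left(\left(21 + 66\right) + 42\right) = \left(- \sqrt{81 + \left(-16\right)^{2}} - 42100\right) \left(87 + 42\right) = \left(- \sqrt{81 + 256} - 42100\right) 129 = \left(- \sqrt{337} - 42100\right) 129 = \left(-42100 - \sqrt{337}\right) 129 = -5430900 - 129 \sqrt{337}$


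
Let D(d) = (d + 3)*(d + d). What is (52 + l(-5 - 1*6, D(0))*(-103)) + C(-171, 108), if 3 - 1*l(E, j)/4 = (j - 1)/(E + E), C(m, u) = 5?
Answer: -12763/11 ≈ -1160.3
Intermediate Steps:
D(d) = 2*d*(3 + d) (D(d) = (3 + d)*(2*d) = 2*d*(3 + d))
l(E, j) = 12 - 2*(-1 + j)/E (l(E, j) = 12 - 4*(j - 1)/(E + E) = 12 - 4*(-1 + j)/(2*E) = 12 - 4*(-1 + j)*1/(2*E) = 12 - 2*(-1 + j)/E)
(52 + l(-5 - 1*6, D(0))*(-103)) + C(-171, 108) = (52 + (2*(1 - 2*0*(3 + 0) + 6*(-5 - 1*6))/(-5 - 1*6))*(-103)) + 5 = (52 + (2*(1 - 2*0*3 + 6*(-5 - 6))/(-5 - 6))*(-103)) + 5 = (52 + (2*(1 - 1*0 + 6*(-11))/(-11))*(-103)) + 5 = (52 + (2*(-1/11)*(1 + 0 - 66))*(-103)) + 5 = (52 + (2*(-1/11)*(-65))*(-103)) + 5 = (52 + (130/11)*(-103)) + 5 = (52 - 13390/11) + 5 = -12818/11 + 5 = -12763/11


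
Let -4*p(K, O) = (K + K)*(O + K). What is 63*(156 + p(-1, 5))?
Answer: 9954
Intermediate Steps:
p(K, O) = -K*(K + O)/2 (p(K, O) = -(K + K)*(O + K)/4 = -2*K*(K + O)/4 = -K*(K + O)/2)
63*(156 + p(-1, 5)) = 63*(156 - ½*(-1)*(-1 + 5)) = 63*(156 - ½*(-1)*4) = 63*(156 + 2) = 63*158 = 9954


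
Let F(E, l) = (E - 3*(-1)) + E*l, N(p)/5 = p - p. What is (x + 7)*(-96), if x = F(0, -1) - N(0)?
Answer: -960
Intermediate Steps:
N(p) = 0 (N(p) = 5*(p - p) = 5*0 = 0)
F(E, l) = 3 + E + E*l (F(E, l) = (E + 3) + E*l = (3 + E) + E*l = 3 + E + E*l)
x = 3 (x = (3 + 0 + 0*(-1)) - 1*0 = (3 + 0 + 0) + 0 = 3 + 0 = 3)
(x + 7)*(-96) = (3 + 7)*(-96) = 10*(-96) = -960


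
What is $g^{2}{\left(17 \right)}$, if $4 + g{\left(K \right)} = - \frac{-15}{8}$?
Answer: $\frac{289}{64} \approx 4.5156$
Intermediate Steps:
$g{\left(K \right)} = - \frac{17}{8}$ ($g{\left(K \right)} = -4 - - \frac{15}{8} = -4 + \frac{15}{8} = - \frac{17}{8}$)
$g^{2}{\left(17 \right)} = \left(- \frac{17}{8}\right)^{2} = \frac{289}{64}$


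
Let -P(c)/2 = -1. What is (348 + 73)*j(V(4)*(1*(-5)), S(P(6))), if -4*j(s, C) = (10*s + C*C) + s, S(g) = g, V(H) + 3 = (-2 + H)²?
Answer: 21471/4 ≈ 5367.8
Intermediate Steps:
P(c) = 2 (P(c) = -2*(-1) = 2)
V(H) = -3 + (-2 + H)²
j(s, C) = -11*s/4 - C²/4 (j(s, C) = -((10*s + C*C) + s)/4 = -((10*s + C²) + s)/4 = -((C² + 10*s) + s)/4 = -(C² + 11*s)/4 = -11*s/4 - C²/4)
(348 + 73)*j(V(4)*(1*(-5)), S(P(6))) = (348 + 73)*(-11*(-3 + (-2 + 4)²)*1*(-5)/4 - ¼*2²) = 421*(-11*(-3 + 2²)*(-5)/4 - ¼*4) = 421*(-11*(-3 + 4)*(-5)/4 - 1) = 421*(-11*(-5)/4 - 1) = 421*(-11/4*(-5) - 1) = 421*(55/4 - 1) = 421*(51/4) = 21471/4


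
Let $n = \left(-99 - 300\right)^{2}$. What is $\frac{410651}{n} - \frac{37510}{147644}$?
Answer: $\frac{3904180481}{1678933746} \approx 2.3254$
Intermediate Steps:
$n = 159201$ ($n = \left(-399\right)^{2} = 159201$)
$\frac{410651}{n} - \frac{37510}{147644} = \frac{410651}{159201} - \frac{37510}{147644} = 410651 \cdot \frac{1}{159201} - \frac{18755}{73822} = \frac{410651}{159201} - \frac{18755}{73822} = \frac{3904180481}{1678933746}$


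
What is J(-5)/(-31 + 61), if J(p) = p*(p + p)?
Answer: 5/3 ≈ 1.6667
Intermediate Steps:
J(p) = 2*p² (J(p) = p*(2*p) = 2*p²)
J(-5)/(-31 + 61) = (2*(-5)²)/(-31 + 61) = (2*25)/30 = 50*(1/30) = 5/3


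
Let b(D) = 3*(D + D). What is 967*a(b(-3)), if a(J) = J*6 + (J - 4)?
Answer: -125710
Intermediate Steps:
b(D) = 6*D (b(D) = 3*(2*D) = 6*D)
a(J) = -4 + 7*J (a(J) = 6*J + (-4 + J) = -4 + 7*J)
967*a(b(-3)) = 967*(-4 + 7*(6*(-3))) = 967*(-4 + 7*(-18)) = 967*(-4 - 126) = 967*(-130) = -125710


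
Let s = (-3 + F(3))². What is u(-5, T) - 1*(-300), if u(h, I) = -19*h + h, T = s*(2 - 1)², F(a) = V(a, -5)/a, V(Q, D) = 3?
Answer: 390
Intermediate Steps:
F(a) = 3/a
s = 4 (s = (-3 + 3/3)² = (-3 + 3*(⅓))² = (-3 + 1)² = (-2)² = 4)
T = 4 (T = 4*(2 - 1)² = 4*1² = 4*1 = 4)
u(h, I) = -18*h
u(-5, T) - 1*(-300) = -18*(-5) - 1*(-300) = 90 + 300 = 390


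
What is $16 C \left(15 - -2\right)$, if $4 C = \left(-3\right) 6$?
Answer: $-1224$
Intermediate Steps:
$C = - \frac{9}{2}$ ($C = \frac{\left(-3\right) 6}{4} = \frac{1}{4} \left(-18\right) = - \frac{9}{2} \approx -4.5$)
$16 C \left(15 - -2\right) = 16 \left(- \frac{9}{2}\right) \left(15 - -2\right) = - 72 \left(15 + 2\right) = \left(-72\right) 17 = -1224$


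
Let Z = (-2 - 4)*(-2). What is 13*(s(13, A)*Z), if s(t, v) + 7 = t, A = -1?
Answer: 936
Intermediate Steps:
s(t, v) = -7 + t
Z = 12 (Z = -6*(-2) = 12)
13*(s(13, A)*Z) = 13*((-7 + 13)*12) = 13*(6*12) = 13*72 = 936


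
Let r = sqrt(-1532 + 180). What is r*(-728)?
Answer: -18928*I*sqrt(2) ≈ -26768.0*I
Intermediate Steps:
r = 26*I*sqrt(2) (r = sqrt(-1352) = 26*I*sqrt(2) ≈ 36.77*I)
r*(-728) = (26*I*sqrt(2))*(-728) = -18928*I*sqrt(2)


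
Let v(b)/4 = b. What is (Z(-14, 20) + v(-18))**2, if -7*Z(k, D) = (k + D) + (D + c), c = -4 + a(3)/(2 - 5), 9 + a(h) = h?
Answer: 278784/49 ≈ 5689.5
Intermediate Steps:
a(h) = -9 + h
v(b) = 4*b
c = -2 (c = -4 + (-9 + 3)/(2 - 5) = -4 - 6/(-3) = -4 - 6*(-1/3) = -4 + 2 = -2)
Z(k, D) = 2/7 - 2*D/7 - k/7 (Z(k, D) = -((k + D) + (D - 2))/7 = -((D + k) + (-2 + D))/7 = -(-2 + k + 2*D)/7 = 2/7 - 2*D/7 - k/7)
(Z(-14, 20) + v(-18))**2 = ((2/7 - 2/7*20 - 1/7*(-14)) + 4*(-18))**2 = ((2/7 - 40/7 + 2) - 72)**2 = (-24/7 - 72)**2 = (-528/7)**2 = 278784/49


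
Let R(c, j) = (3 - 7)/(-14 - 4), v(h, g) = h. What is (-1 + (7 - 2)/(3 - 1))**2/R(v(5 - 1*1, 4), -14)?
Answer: 81/8 ≈ 10.125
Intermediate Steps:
R(c, j) = 2/9 (R(c, j) = -4/(-18) = -4*(-1/18) = 2/9)
(-1 + (7 - 2)/(3 - 1))**2/R(v(5 - 1*1, 4), -14) = (-1 + (7 - 2)/(3 - 1))**2/(2/9) = (-1 + 5/2)**2*(9/2) = (3/2)**2*(9/2) = (9/4)*(9/2) = 81/8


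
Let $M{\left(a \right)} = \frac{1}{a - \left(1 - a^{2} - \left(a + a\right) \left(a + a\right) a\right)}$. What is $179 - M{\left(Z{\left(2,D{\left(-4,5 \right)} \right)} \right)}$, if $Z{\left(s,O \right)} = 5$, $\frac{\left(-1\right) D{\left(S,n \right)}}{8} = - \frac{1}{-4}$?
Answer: $\frac{94690}{529} \approx 179.0$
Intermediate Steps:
$D{\left(S,n \right)} = -2$ ($D{\left(S,n \right)} = - 8 \left(- \frac{1}{-4}\right) = - 8 \left(\left(-1\right) \left(- \frac{1}{4}\right)\right) = \left(-8\right) \frac{1}{4} = -2$)
$M{\left(a \right)} = \frac{1}{-1 + a + a^{2} + 4 a^{3}}$ ($M{\left(a \right)} = \frac{1}{a - \left(1 - a^{2} - 2 a 2 a a\right)} = \frac{1}{a - \left(1 - a^{2} - 4 a^{2} a\right)} = \frac{1}{a - \left(1 - a^{2} - 4 a^{3}\right)} = \frac{1}{a + \left(-1 + a^{2} + 4 a^{3}\right)} = \frac{1}{-1 + a + a^{2} + 4 a^{3}}$)
$179 - M{\left(Z{\left(2,D{\left(-4,5 \right)} \right)} \right)} = 179 - \frac{1}{-1 + 5 + 5^{2} + 4 \cdot 5^{3}} = 179 - \frac{1}{-1 + 5 + 25 + 4 \cdot 125} = 179 - \frac{1}{-1 + 5 + 25 + 500} = 179 - \frac{1}{529} = \frac{94690}{529}$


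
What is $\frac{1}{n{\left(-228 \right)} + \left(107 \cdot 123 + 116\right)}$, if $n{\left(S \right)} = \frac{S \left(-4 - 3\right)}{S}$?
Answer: $\frac{1}{13270} \approx 7.5358 \cdot 10^{-5}$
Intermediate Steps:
$n{\left(S \right)} = -7$ ($n{\left(S \right)} = \frac{S \left(-7\right)}{S} = \frac{\left(-7\right) S}{S} = -7$)
$\frac{1}{n{\left(-228 \right)} + \left(107 \cdot 123 + 116\right)} = \frac{1}{-7 + \left(107 \cdot 123 + 116\right)} = \frac{1}{-7 + \left(13161 + 116\right)} = \frac{1}{-7 + 13277} = \frac{1}{13270}$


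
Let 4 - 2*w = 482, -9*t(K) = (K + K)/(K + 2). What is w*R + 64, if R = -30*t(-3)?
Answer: -4716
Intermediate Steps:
t(K) = -2*K/(9*(2 + K)) (t(K) = -(K + K)/(9*(K + 2)) = -2*K/(9*(2 + K)))
w = -239 (w = 2 - ½*482 = 2 - 241 = -239)
R = 20 (R = -(-60)*(-3)/(18 + 9*(-3)) = -(-60)*(-3)/(18 - 27) = -(-60)*(-3)/(-9) = -(-60)*(-3)*(-1)/9 = -30*(-⅔) = 20)
w*R + 64 = -239*20 + 64 = -4780 + 64 = -4716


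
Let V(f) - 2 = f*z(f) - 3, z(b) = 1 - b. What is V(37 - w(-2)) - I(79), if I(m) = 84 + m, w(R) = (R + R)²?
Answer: -584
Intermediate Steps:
w(R) = 4*R² (w(R) = (2*R)² = 4*R²)
V(f) = -1 + f*(1 - f) (V(f) = 2 + (f*(1 - f) - 3) = 2 + (-3 + f*(1 - f)) = -1 + f*(1 - f))
V(37 - w(-2)) - I(79) = (-1 + (37 - 4*(-2)²) - (37 - 4*(-2)²)²) - (84 + 79) = (-1 + (37 - 4*4) - (37 - 4*4)²) - 1*163 = (-1 + (37 - 1*16) - (37 - 1*16)²) - 163 = (-1 + (37 - 16) - (37 - 16)²) - 163 = (-1 + 21 - 1*21²) - 163 = (-1 + 21 - 1*441) - 163 = (-1 + 21 - 441) - 163 = -421 - 163 = -584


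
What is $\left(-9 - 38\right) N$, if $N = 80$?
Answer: $-3760$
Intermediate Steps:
$\left(-9 - 38\right) N = \left(-9 - 38\right) 80 = \left(-47\right) 80 = -3760$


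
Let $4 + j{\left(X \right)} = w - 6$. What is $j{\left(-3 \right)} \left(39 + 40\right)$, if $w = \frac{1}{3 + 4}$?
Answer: $- \frac{5451}{7} \approx -778.71$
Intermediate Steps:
$w = \frac{1}{7} \approx 0.14286$
$j{\left(X \right)} = - \frac{69}{7}$ ($j{\left(X \right)} = -4 + \left(\frac{1}{7} - 6\right) = -4 - \frac{41}{7} = - \frac{69}{7}$)
$j{\left(-3 \right)} \left(39 + 40\right) = - \frac{69 \left(39 + 40\right)}{7} = \left(- \frac{69}{7}\right) 79 = - \frac{5451}{7}$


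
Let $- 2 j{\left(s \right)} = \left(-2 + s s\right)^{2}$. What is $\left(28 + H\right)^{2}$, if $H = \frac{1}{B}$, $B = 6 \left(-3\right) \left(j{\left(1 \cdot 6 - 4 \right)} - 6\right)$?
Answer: $\frac{16265089}{20736} \approx 784.39$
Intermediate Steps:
$j{\left(s \right)} = - \frac{\left(-2 + s^{2}\right)^{2}}{2}$ ($j{\left(s \right)} = - \frac{\left(-2 + s s\right)^{2}}{2} = - \frac{\left(-2 + s^{2}\right)^{2}}{2}$)
$B = 144$ ($B = 6 \left(-3\right) \left(- \frac{\left(-2 + \left(1 \cdot 6 - 4\right)^{2}\right)^{2}}{2} - 6\right) = - 18 \left(- \frac{\left(-2 + \left(6 - 4\right)^{2}\right)^{2}}{2} - 6\right) = - 18 \left(- \frac{\left(-2 + 2^{2}\right)^{2}}{2} - 6\right) = - 18 \left(- \frac{\left(-2 + 4\right)^{2}}{2} - 6\right) = - 18 \left(- \frac{2^{2}}{2} - 6\right) = - 18 \left(\left(- \frac{1}{2}\right) 4 - 6\right) = - 18 \left(-2 - 6\right) = \left(-18\right) \left(-8\right) = 144$)
$H = \frac{1}{144} \approx 0.0069444$
$\left(28 + H\right)^{2} = \left(28 + \frac{1}{144}\right)^{2} = \left(\frac{4033}{144}\right)^{2} = \frac{16265089}{20736}$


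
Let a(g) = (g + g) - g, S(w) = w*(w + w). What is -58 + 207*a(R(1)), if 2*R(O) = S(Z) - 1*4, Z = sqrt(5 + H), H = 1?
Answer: 770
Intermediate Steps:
Z = sqrt(6) (Z = sqrt(5 + 1) = sqrt(6) ≈ 2.4495)
S(w) = 2*w**2 (S(w) = w*(2*w) = 2*w**2)
R(O) = 4 (R(O) = (2*(sqrt(6))**2 - 1*4)/2 = (2*6 - 4)/2 = (12 - 4)/2 = (1/2)*8 = 4)
a(g) = g (a(g) = 2*g - g = g)
-58 + 207*a(R(1)) = -58 + 207*4 = -58 + 828 = 770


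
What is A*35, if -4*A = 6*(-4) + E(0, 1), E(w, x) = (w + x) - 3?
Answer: 455/2 ≈ 227.50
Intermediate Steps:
E(w, x) = -3 + w + x
A = 13/2 (A = -(6*(-4) + (-3 + 0 + 1))/4 = -(-24 - 2)/4 = -¼*(-26) = 13/2 ≈ 6.5000)
A*35 = (13/2)*35 = 455/2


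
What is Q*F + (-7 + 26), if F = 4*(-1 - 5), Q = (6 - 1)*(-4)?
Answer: 499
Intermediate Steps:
Q = -20 (Q = 5*(-4) = -20)
F = -24 (F = 4*(-6) = -24)
Q*F + (-7 + 26) = -20*(-24) + (-7 + 26) = 480 + 19 = 499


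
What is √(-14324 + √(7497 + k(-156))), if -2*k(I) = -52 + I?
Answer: √(-14324 + √7601) ≈ 119.32*I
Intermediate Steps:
k(I) = 26 - I/2 (k(I) = -(-52 + I)/2 = 26 - I/2)
√(-14324 + √(7497 + k(-156))) = √(-14324 + √(7497 + (26 - ½*(-156)))) = √(-14324 + √(7497 + (26 + 78))) = √(-14324 + √(7497 + 104)) = √(-14324 + √7601)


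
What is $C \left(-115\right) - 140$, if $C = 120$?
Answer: $-13940$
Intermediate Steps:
$C \left(-115\right) - 140 = 120 \left(-115\right) - 140 = -13800 - 140 = -13940$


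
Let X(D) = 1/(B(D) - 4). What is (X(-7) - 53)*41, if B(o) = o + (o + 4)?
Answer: -30463/14 ≈ -2175.9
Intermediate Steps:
B(o) = 4 + 2*o (B(o) = o + (4 + o) = 4 + 2*o)
X(D) = 1/(2*D) (X(D) = 1/((4 + 2*D) - 4) = 1/(2*D))
(X(-7) - 53)*41 = ((½)/(-7) - 53)*41 = ((½)*(-⅐) - 53)*41 = (-1/14 - 53)*41 = -743/14*41 = -30463/14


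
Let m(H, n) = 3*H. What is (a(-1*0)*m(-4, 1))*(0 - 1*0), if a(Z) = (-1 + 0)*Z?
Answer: 0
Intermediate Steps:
a(Z) = -Z
(a(-1*0)*m(-4, 1))*(0 - 1*0) = ((-(-1)*0)*(3*(-4)))*(0 - 1*0) = (-1*0*(-12))*(0 + 0) = (0*(-12))*0 = 0*0 = 0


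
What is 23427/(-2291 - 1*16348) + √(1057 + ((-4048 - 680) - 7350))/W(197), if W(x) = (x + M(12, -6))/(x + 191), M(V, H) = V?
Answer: -137/109 + 388*I*√11021/209 ≈ -1.2569 + 194.89*I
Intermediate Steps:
W(x) = (12 + x)/(191 + x) (W(x) = (x + 12)/(x + 191) = (12 + x)/(191 + x))
23427/(-2291 - 1*16348) + √(1057 + ((-4048 - 680) - 7350))/W(197) = 23427/(-2291 - 1*16348) + √(1057 + ((-4048 - 680) - 7350))/(((12 + 197)/(191 + 197))) = 23427/(-2291 - 16348) + √(1057 + (-4728 - 7350))/((209/388)) = 23427/(-18639) + √(1057 - 12078)/(((1/388)*209)) = 23427*(-1/18639) + √(-11021)/(209/388) = -137/109 + (I*√11021)*(388/209) = -137/109 + 388*I*√11021/209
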